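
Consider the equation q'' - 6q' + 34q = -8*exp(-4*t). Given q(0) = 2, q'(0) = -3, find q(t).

Characteristic equation r² - 6r + 34 = 0 has discriminant (-6)² - 4·(34) = -100 < 0, so r = 3 ± 5i.
Hence q_h = C1*cos(5*t)*exp(3*t) + C2*exp(3*t)*sin(5*t).
Try q_p = A*exp(-4*t). Substituting into the equation and dividing by exp(-4*t) gives A = -4/37, so q_p = -4*exp(-4*t)/37.
General solution: q = -4*exp(-4*t)/37 + C1*cos(5*t)*exp(3*t) + C2*exp(3*t)*sin(5*t).
Apply the initial conditions: q(0) = -4/37 + C1 = 2 and q'(0) = 16/37 + 3*C1 + 5*C2 = -3. Solving gives C1 = 78/37, C2 = -361/185.

q = -4*exp(-4*t)/37 - 361*exp(3*t)*sin(5*t)/185 + 78*cos(5*t)*exp(3*t)/37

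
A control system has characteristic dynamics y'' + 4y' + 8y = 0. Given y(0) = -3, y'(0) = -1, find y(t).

Characteristic equation r² + 4r + 8 = 0 has discriminant (4)² - 4·(8) = -16 < 0, so r = -2 ± 2i.
Hence y_h = C1*cos(2*t)*exp(-2*t) + C2*exp(-2*t)*sin(2*t).
Apply the initial conditions: y(0) = C1 = -3 and y'(0) = -2*C1 + 2*C2 = -1. Solving gives C1 = -3, C2 = -7/2.

y = -3*cos(2*t)*exp(-2*t) - 7*exp(-2*t)*sin(2*t)/2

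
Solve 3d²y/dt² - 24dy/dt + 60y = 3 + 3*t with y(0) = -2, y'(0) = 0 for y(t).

Divide through by 3: y'' - 8y' + 20y = 1 + t.
Characteristic equation r² - 8r + 20 = 0 has discriminant (-8)² - 4·(20) = -16 < 0, so r = 4 ± 2i.
Hence y_h = C1*cos(2*t)*exp(4*t) + C2*exp(4*t)*sin(2*t).
For the particular solution try y_p = A0 + A1*t. Substituting and matching coefficients of each power of t gives A0 = 7/100, A1 = 1/20, so y_p = 7/100 + t/20.
General solution: y = 7/100 + t/20 + C1*cos(2*t)*exp(4*t) + C2*exp(4*t)*sin(2*t).
Apply the initial conditions: y(0) = 7/100 + C1 = -2 and y'(0) = 1/20 + 2*C2 + 4*C1 = 0. Solving gives C1 = -207/100, C2 = 823/200.

y = 7/100 + t/20 - 207*cos(2*t)*exp(4*t)/100 + 823*exp(4*t)*sin(2*t)/200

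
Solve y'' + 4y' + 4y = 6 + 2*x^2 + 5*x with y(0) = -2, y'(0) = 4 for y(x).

y = 1 + x**2/2 - 3*exp(-2*x) + x/4 - 9*x*exp(-2*x)/4

Characteristic equation r² + 4r + 4 = 0 has discriminant (4)² - 4·(4) = 0, so r = -2 is a repeated root.
Hence y_h = (C1 + C2*x)*exp(-2*x).
For the particular solution try y_p = A0 + A1*x + A2*x^2. Substituting and matching coefficients of each power of x gives A0 = 1, A1 = 1/4, A2 = 1/2, so y_p = 1 + x^2/2 + x/4.
General solution: y = 1 + x^2/2 + x/4 + C1*exp(-2*x) + C2*x*exp(-2*x).
Apply the initial conditions: y(0) = 1 + C1 = -2 and y'(0) = 1/4 + C2 - 2*C1 = 4. Solving gives C1 = -3, C2 = -9/4.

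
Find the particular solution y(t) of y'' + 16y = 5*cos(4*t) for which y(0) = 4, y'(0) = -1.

Characteristic equation r² + 16 = 0 has discriminant (0)² - 4·(16) = -64 < 0, so r = ± 4i.
Hence y_h = C1*cos(4*t) + C2*sin(4*t).
Since ±4i are characteristic roots, multiply the trial by t. Try y_p = t*(A*cos(4*t) + B*sin(4*t)). Substituting and equating the coefficients of cos(4t) and sin(4t) gives A = 0, B = 5/8, so y_p = 5*t*sin(4*t)/8.
General solution: y = C1*cos(4*t) + C2*sin(4*t) + 5*t*sin(4*t)/8.
Apply the initial conditions: y(0) = C1 = 4 and y'(0) = 4*C2 = -1. Solving gives C1 = 4, C2 = -1/4.

y = 4*cos(4*t) - sin(4*t)/4 + 5*t*sin(4*t)/8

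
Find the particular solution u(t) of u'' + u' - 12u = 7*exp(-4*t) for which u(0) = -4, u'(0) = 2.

Characteristic equation r² + r - 12 = 0 factors as (r + 4)(r - 3) = 0, so r = -4, 3.
Hence u_h = C1*exp(-4*t) + C2*exp(3*t).
Since exp(-4*t) solves the homogeneous equation (r = -4 is a root of multiplicity 1), multiply the trial by t. Try u_p = A*t*exp(-4*t). Substituting into the equation and dividing by exp(-4*t) gives A = -1, so u_p = -t*exp(-4*t).
General solution: u = C1*exp(-4*t) + C2*exp(3*t) - t*exp(-4*t).
Apply the initial conditions: u(0) = C1 + C2 = -4 and u'(0) = -1 - 4*C1 + 3*C2 = 2. Solving gives C1 = -15/7, C2 = -13/7.

u = -15*exp(-4*t)/7 - 13*exp(3*t)/7 - t*exp(-4*t)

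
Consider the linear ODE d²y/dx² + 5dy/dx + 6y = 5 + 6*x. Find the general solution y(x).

Characteristic equation r² + 5r + 6 = 0 factors as (r + 2)(r + 3) = 0, so r = -2, -3.
Hence y_h = C1*exp(-2*x) + C2*exp(-3*x).
For the particular solution try y_p = A0 + A1*x. Substituting and matching coefficients of each power of x gives A0 = 0, A1 = 1, so y_p = x.

y = x + C1*exp(-2*x) + C2*exp(-3*x)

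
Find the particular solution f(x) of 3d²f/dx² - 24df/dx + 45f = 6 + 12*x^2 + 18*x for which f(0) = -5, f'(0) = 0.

f = 1562/3375 - 719*exp(3*x)/54 + 4*x**2/15 + 154*x/225 + 1963*exp(5*x)/250

Divide through by 3: f'' - 8f' + 15f = 2 + 4*x^2 + 6*x.
Characteristic equation r² - 8r + 15 = 0 factors as (r - 3)(r - 5) = 0, so r = 3, 5.
Hence f_h = C1*exp(3*x) + C2*exp(5*x).
For the particular solution try f_p = A0 + A1*x + A2*x^2. Substituting and matching coefficients of each power of x gives A0 = 1562/3375, A1 = 154/225, A2 = 4/15, so f_p = 1562/3375 + 4*x^2/15 + 154*x/225.
General solution: f = 1562/3375 + 4*x^2/15 + 154*x/225 + C1*exp(3*x) + C2*exp(5*x).
Apply the initial conditions: f(0) = 1562/3375 + C1 + C2 = -5 and f'(0) = 154/225 + 3*C1 + 5*C2 = 0. Solving gives C1 = -719/54, C2 = 1963/250.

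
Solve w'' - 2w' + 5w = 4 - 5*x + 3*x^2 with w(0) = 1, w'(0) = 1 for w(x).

w = 44/125 - 13*x/25 + 3*x**2/5 + 81*cos(2*x)*exp(x)/125 + 109*exp(x)*sin(2*x)/250

Characteristic equation r² - 2r + 5 = 0 has discriminant (-2)² - 4·(5) = -16 < 0, so r = 1 ± 2i.
Hence w_h = C1*cos(2*x)*exp(x) + C2*exp(x)*sin(2*x).
For the particular solution try w_p = A0 + A1*x + A2*x^2. Substituting and matching coefficients of each power of x gives A0 = 44/125, A1 = -13/25, A2 = 3/5, so w_p = 44/125 - 13*x/25 + 3*x^2/5.
General solution: w = 44/125 - 13*x/25 + 3*x^2/5 + C1*cos(2*x)*exp(x) + C2*exp(x)*sin(2*x).
Apply the initial conditions: w(0) = 44/125 + C1 = 1 and w'(0) = -13/25 + C1 + 2*C2 = 1. Solving gives C1 = 81/125, C2 = 109/250.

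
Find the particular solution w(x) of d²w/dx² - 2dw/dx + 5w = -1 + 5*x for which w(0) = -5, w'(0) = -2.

w = 1/5 + x - 26*cos(2*x)*exp(x)/5 + 11*exp(x)*sin(2*x)/10

Characteristic equation r² - 2r + 5 = 0 has discriminant (-2)² - 4·(5) = -16 < 0, so r = 1 ± 2i.
Hence w_h = C1*cos(2*x)*exp(x) + C2*exp(x)*sin(2*x).
For the particular solution try w_p = A0 + A1*x. Substituting and matching coefficients of each power of x gives A0 = 1/5, A1 = 1, so w_p = 1/5 + x.
General solution: w = 1/5 + x + C1*cos(2*x)*exp(x) + C2*exp(x)*sin(2*x).
Apply the initial conditions: w(0) = 1/5 + C1 = -5 and w'(0) = 1 + C1 + 2*C2 = -2. Solving gives C1 = -26/5, C2 = 11/10.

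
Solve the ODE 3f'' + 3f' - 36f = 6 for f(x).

Divide through by 3: f'' + f' - 12f = 2.
Characteristic equation r² + r - 12 = 0 factors as (r - 3)(r + 4) = 0, so r = 3, -4.
Hence f_h = C1*exp(3*x) + C2*exp(-4*x).
For the particular solution try f_p = A0. Substituting and matching coefficients of each power of x gives A0 = -1/6, so f_p = -1/6.

f = -1/6 + C1*exp(3*x) + C2*exp(-4*x)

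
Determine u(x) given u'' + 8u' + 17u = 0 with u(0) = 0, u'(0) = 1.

Characteristic equation r² + 8r + 17 = 0 has discriminant (8)² - 4·(17) = -4 < 0, so r = -4 ± i.
Hence u_h = C1*cos(x)*exp(-4*x) + C2*exp(-4*x)*sin(x).
Apply the initial conditions: u(0) = C1 = 0 and u'(0) = C2 - 4*C1 = 1. Solving gives C1 = 0, C2 = 1.

u = exp(-4*x)*sin(x)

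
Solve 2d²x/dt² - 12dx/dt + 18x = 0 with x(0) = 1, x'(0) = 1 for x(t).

x = -2*t*exp(3*t) + exp(3*t)

Divide through by 2: x'' - 6x' + 9x = 0.
Characteristic equation r² - 6r + 9 = 0 has discriminant (-6)² - 4·(9) = 0, so r = 3 is a repeated root.
Hence x_h = (C1 + C2*t)*exp(3*t).
Apply the initial conditions: x(0) = C1 = 1 and x'(0) = C2 + 3*C1 = 1. Solving gives C1 = 1, C2 = -2.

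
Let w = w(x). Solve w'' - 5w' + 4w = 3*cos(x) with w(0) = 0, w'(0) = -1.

w = -15*sin(x)/34 - 5*exp(4*x)/51 - exp(x)/6 + 9*cos(x)/34

Characteristic equation r² - 5r + 4 = 0 factors as (r - 4)(r - 1) = 0, so r = 4, 1.
Hence w_h = C1*exp(4*x) + C2*exp(x).
Try w_p = A*cos(x) + B*sin(x). Substituting and equating the coefficients of cos(x) and sin(x) gives A = 9/34, B = -15/34, so w_p = -15*sin(x)/34 + 9*cos(x)/34.
General solution: w = -15*sin(x)/34 + 9*cos(x)/34 + C1*exp(4*x) + C2*exp(x).
Apply the initial conditions: w(0) = 9/34 + C1 + C2 = 0 and w'(0) = -15/34 + C2 + 4*C1 = -1. Solving gives C1 = -5/51, C2 = -1/6.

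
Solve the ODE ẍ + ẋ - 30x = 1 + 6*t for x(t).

x = -1/25 - t/5 + C1*exp(-6*t) + C2*exp(5*t)

Characteristic equation r² + r - 30 = 0 factors as (r + 6)(r - 5) = 0, so r = -6, 5.
Hence x_h = C1*exp(-6*t) + C2*exp(5*t).
For the particular solution try x_p = A0 + A1*t. Substituting and matching coefficients of each power of t gives A0 = -1/25, A1 = -1/5, so x_p = -1/25 - t/5.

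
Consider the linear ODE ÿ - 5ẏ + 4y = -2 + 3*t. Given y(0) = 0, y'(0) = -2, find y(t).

Characteristic equation r² - 5r + 4 = 0 factors as (r - 4)(r - 1) = 0, so r = 4, 1.
Hence y_h = C1*exp(4*t) + C2*exp(t).
For the particular solution try y_p = A0 + A1*t. Substituting and matching coefficients of each power of t gives A0 = 7/16, A1 = 3/4, so y_p = 7/16 + 3*t/4.
General solution: y = 7/16 + 3*t/4 + C1*exp(4*t) + C2*exp(t).
Apply the initial conditions: y(0) = 7/16 + C1 + C2 = 0 and y'(0) = 3/4 + C2 + 4*C1 = -2. Solving gives C1 = -37/48, C2 = 1/3.

y = 7/16 - 37*exp(4*t)/48 + exp(t)/3 + 3*t/4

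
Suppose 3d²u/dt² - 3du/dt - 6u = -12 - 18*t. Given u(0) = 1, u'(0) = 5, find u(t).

Divide through by 3: u'' - u' - 2u = -4 - 6*t.
Characteristic equation r² - r - 2 = 0 factors as (r + 1)(r - 2) = 0, so r = -1, 2.
Hence u_h = C1*exp(-t) + C2*exp(2*t).
For the particular solution try u_p = A0 + A1*t. Substituting and matching coefficients of each power of t gives A0 = 1/2, A1 = 3, so u_p = 1/2 + 3*t.
General solution: u = 1/2 + 3*t + C1*exp(-t) + C2*exp(2*t).
Apply the initial conditions: u(0) = 1/2 + C1 + C2 = 1 and u'(0) = 3 - C1 + 2*C2 = 5. Solving gives C1 = -1/3, C2 = 5/6.

u = 1/2 + 3*t - exp(-t)/3 + 5*exp(2*t)/6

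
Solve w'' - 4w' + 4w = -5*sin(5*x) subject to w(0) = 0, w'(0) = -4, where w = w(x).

Characteristic equation r² - 4r + 4 = 0 has discriminant (-4)² - 4·(4) = 0, so r = 2 is a repeated root.
Hence w_h = (C1 + C2*x)*exp(2*x).
Try w_p = A*cos(5*x) + B*sin(5*x). Substituting and equating the coefficients of cos(5x) and sin(5x) gives A = -100/841, B = 105/841, so w_p = -100*cos(5*x)/841 + 105*sin(5*x)/841.
General solution: w = -100*cos(5*x)/841 + 105*sin(5*x)/841 + C1*exp(2*x) + C2*x*exp(2*x).
Apply the initial conditions: w(0) = -100/841 + C1 = 0 and w'(0) = 525/841 + C2 + 2*C1 = -4. Solving gives C1 = 100/841, C2 = -141/29.

w = -100*cos(5*x)/841 + 100*exp(2*x)/841 + 105*sin(5*x)/841 - 141*x*exp(2*x)/29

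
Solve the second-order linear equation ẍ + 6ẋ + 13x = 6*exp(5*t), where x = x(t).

x = 3*exp(5*t)/34 + C1*cos(2*t)*exp(-3*t) + C2*exp(-3*t)*sin(2*t)

Characteristic equation r² + 6r + 13 = 0 has discriminant (6)² - 4·(13) = -16 < 0, so r = -3 ± 2i.
Hence x_h = C1*cos(2*t)*exp(-3*t) + C2*exp(-3*t)*sin(2*t).
Try x_p = A*exp(5*t). Substituting into the equation and dividing by exp(5*t) gives A = 3/34, so x_p = 3*exp(5*t)/34.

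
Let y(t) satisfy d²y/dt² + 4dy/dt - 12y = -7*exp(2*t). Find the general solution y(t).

y = C1*exp(2*t) + C2*exp(-6*t) - 7*t*exp(2*t)/8

Characteristic equation r² + 4r - 12 = 0 factors as (r - 2)(r + 6) = 0, so r = 2, -6.
Hence y_h = C1*exp(2*t) + C2*exp(-6*t).
Since exp(2*t) solves the homogeneous equation (r = 2 is a root of multiplicity 1), multiply the trial by t. Try y_p = A*t*exp(2*t). Substituting into the equation and dividing by exp(2*t) gives A = -7/8, so y_p = -7*t*exp(2*t)/8.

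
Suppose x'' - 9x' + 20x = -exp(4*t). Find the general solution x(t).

x = C1*exp(4*t) + C2*exp(5*t) + t*exp(4*t)

Characteristic equation r² - 9r + 20 = 0 factors as (r - 4)(r - 5) = 0, so r = 4, 5.
Hence x_h = C1*exp(4*t) + C2*exp(5*t).
Since exp(4*t) solves the homogeneous equation (r = 4 is a root of multiplicity 1), multiply the trial by t. Try x_p = A*t*exp(4*t). Substituting into the equation and dividing by exp(4*t) gives A = 1, so x_p = t*exp(4*t).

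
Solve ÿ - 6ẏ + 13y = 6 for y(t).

Characteristic equation r² - 6r + 13 = 0 has discriminant (-6)² - 4·(13) = -16 < 0, so r = 3 ± 2i.
Hence y_h = C1*cos(2*t)*exp(3*t) + C2*exp(3*t)*sin(2*t).
For the particular solution try y_p = A0. Substituting and matching coefficients of each power of t gives A0 = 6/13, so y_p = 6/13.

y = 6/13 + C1*cos(2*t)*exp(3*t) + C2*exp(3*t)*sin(2*t)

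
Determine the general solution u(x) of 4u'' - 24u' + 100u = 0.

u = C1*cos(4*x)*exp(3*x) + C2*exp(3*x)*sin(4*x)

Divide through by 4: u'' - 6u' + 25u = 0.
Characteristic equation r² - 6r + 25 = 0 has discriminant (-6)² - 4·(25) = -64 < 0, so r = 3 ± 4i.
Hence u_h = C1*cos(4*x)*exp(3*x) + C2*exp(3*x)*sin(4*x).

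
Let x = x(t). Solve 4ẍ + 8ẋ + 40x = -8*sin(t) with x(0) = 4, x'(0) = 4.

x = -18*sin(t)/85 + 4*cos(t)/85 + 336*cos(3*t)*exp(-t)/85 + 694*exp(-t)*sin(3*t)/255

Divide through by 4: x'' + 2x' + 10x = -2*sin(t).
Characteristic equation r² + 2r + 10 = 0 has discriminant (2)² - 4·(10) = -36 < 0, so r = -1 ± 3i.
Hence x_h = C1*cos(3*t)*exp(-t) + C2*exp(-t)*sin(3*t).
Try x_p = A*cos(t) + B*sin(t). Substituting and equating the coefficients of cos(t) and sin(t) gives A = 4/85, B = -18/85, so x_p = -18*sin(t)/85 + 4*cos(t)/85.
General solution: x = -18*sin(t)/85 + 4*cos(t)/85 + C1*cos(3*t)*exp(-t) + C2*exp(-t)*sin(3*t).
Apply the initial conditions: x(0) = 4/85 + C1 = 4 and x'(0) = -18/85 - C1 + 3*C2 = 4. Solving gives C1 = 336/85, C2 = 694/255.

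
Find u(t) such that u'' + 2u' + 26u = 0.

Characteristic equation r² + 2r + 26 = 0 has discriminant (2)² - 4·(26) = -100 < 0, so r = -1 ± 5i.
Hence u_h = C1*cos(5*t)*exp(-t) + C2*exp(-t)*sin(5*t).

u = C1*cos(5*t)*exp(-t) + C2*exp(-t)*sin(5*t)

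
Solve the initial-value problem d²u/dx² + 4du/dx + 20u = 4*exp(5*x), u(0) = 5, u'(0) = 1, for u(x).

u = 4*exp(5*x)/65 + 321*cos(4*x)*exp(-2*x)/65 + 687*exp(-2*x)*sin(4*x)/260

Characteristic equation r² + 4r + 20 = 0 has discriminant (4)² - 4·(20) = -64 < 0, so r = -2 ± 4i.
Hence u_h = C1*cos(4*x)*exp(-2*x) + C2*exp(-2*x)*sin(4*x).
Try u_p = A*exp(5*x). Substituting into the equation and dividing by exp(5*x) gives A = 4/65, so u_p = 4*exp(5*x)/65.
General solution: u = 4*exp(5*x)/65 + C1*cos(4*x)*exp(-2*x) + C2*exp(-2*x)*sin(4*x).
Apply the initial conditions: u(0) = 4/65 + C1 = 5 and u'(0) = 4/13 - 2*C1 + 4*C2 = 1. Solving gives C1 = 321/65, C2 = 687/260.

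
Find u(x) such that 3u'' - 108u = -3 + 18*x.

u = 1/36 - x/6 + C1*exp(6*x) + C2*exp(-6*x)

Divide through by 3: u'' - 36u = -1 + 6*x.
Characteristic equation r² - 36 = 0 factors as (r - 6)(r + 6) = 0, so r = 6, -6.
Hence u_h = C1*exp(6*x) + C2*exp(-6*x).
For the particular solution try u_p = A0 + A1*x. Substituting and matching coefficients of each power of x gives A0 = 1/36, A1 = -1/6, so u_p = 1/36 - x/6.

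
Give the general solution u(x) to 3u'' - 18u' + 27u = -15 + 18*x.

u = -1/9 + 2*x/3 + C1*exp(3*x) + C2*x*exp(3*x)

Divide through by 3: u'' - 6u' + 9u = -5 + 6*x.
Characteristic equation r² - 6r + 9 = 0 has discriminant (-6)² - 4·(9) = 0, so r = 3 is a repeated root.
Hence u_h = (C1 + C2*x)*exp(3*x).
For the particular solution try u_p = A0 + A1*x. Substituting and matching coefficients of each power of x gives A0 = -1/9, A1 = 2/3, so u_p = -1/9 + 2*x/3.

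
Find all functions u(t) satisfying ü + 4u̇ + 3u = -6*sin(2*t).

Characteristic equation r² + 4r + 3 = 0 factors as (r + 3)(r + 1) = 0, so r = -3, -1.
Hence u_h = C1*exp(-3*t) + C2*exp(-t).
Try u_p = A*cos(2*t) + B*sin(2*t). Substituting and equating the coefficients of cos(2t) and sin(2t) gives A = 48/65, B = 6/65, so u_p = 6*sin(2*t)/65 + 48*cos(2*t)/65.

u = 6*sin(2*t)/65 + 48*cos(2*t)/65 + C1*exp(-3*t) + C2*exp(-t)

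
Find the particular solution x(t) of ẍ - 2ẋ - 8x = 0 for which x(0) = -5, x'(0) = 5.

x = -25*exp(-2*t)/6 - 5*exp(4*t)/6

Characteristic equation r² - 2r - 8 = 0 factors as (r + 2)(r - 4) = 0, so r = -2, 4.
Hence x_h = C1*exp(-2*t) + C2*exp(4*t).
Apply the initial conditions: x(0) = C1 + C2 = -5 and x'(0) = -2*C1 + 4*C2 = 5. Solving gives C1 = -25/6, C2 = -5/6.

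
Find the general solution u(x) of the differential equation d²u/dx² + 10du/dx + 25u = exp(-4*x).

Characteristic equation r² + 10r + 25 = 0 has discriminant (10)² - 4·(25) = 0, so r = -5 is a repeated root.
Hence u_h = (C1 + C2*x)*exp(-5*x).
Try u_p = A*exp(-4*x). Substituting into the equation and dividing by exp(-4*x) gives A = 1, so u_p = exp(-4*x).

u = C1*exp(-5*x) + C2*x*exp(-5*x) + exp(-4*x)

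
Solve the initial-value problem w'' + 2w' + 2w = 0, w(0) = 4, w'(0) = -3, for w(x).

w = exp(-x)*sin(x) + 4*cos(x)*exp(-x)

Characteristic equation r² + 2r + 2 = 0 has discriminant (2)² - 4·(2) = -4 < 0, so r = -1 ± i.
Hence w_h = C1*cos(x)*exp(-x) + C2*exp(-x)*sin(x).
Apply the initial conditions: w(0) = C1 = 4 and w'(0) = C2 - C1 = -3. Solving gives C1 = 4, C2 = 1.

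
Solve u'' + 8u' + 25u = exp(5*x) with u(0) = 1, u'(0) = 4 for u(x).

u = exp(5*x)/90 + 79*exp(-4*x)*sin(3*x)/30 + 89*cos(3*x)*exp(-4*x)/90

Characteristic equation r² + 8r + 25 = 0 has discriminant (8)² - 4·(25) = -36 < 0, so r = -4 ± 3i.
Hence u_h = C1*cos(3*x)*exp(-4*x) + C2*exp(-4*x)*sin(3*x).
Try u_p = A*exp(5*x). Substituting into the equation and dividing by exp(5*x) gives A = 1/90, so u_p = exp(5*x)/90.
General solution: u = exp(5*x)/90 + C1*cos(3*x)*exp(-4*x) + C2*exp(-4*x)*sin(3*x).
Apply the initial conditions: u(0) = 1/90 + C1 = 1 and u'(0) = 1/18 - 4*C1 + 3*C2 = 4. Solving gives C1 = 89/90, C2 = 79/30.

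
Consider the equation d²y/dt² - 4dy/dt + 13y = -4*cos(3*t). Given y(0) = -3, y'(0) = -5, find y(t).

Characteristic equation r² - 4r + 13 = 0 has discriminant (-4)² - 4·(13) = -36 < 0, so r = 2 ± 3i.
Hence y_h = C1*cos(3*t)*exp(2*t) + C2*exp(2*t)*sin(3*t).
Try y_p = A*cos(3*t) + B*sin(3*t). Substituting and equating the coefficients of cos(3t) and sin(3t) gives A = -1/10, B = 3/10, so y_p = -cos(3*t)/10 + 3*sin(3*t)/10.
General solution: y = -cos(3*t)/10 + 3*sin(3*t)/10 + C1*cos(3*t)*exp(2*t) + C2*exp(2*t)*sin(3*t).
Apply the initial conditions: y(0) = -1/10 + C1 = -3 and y'(0) = 9/10 + 2*C1 + 3*C2 = -5. Solving gives C1 = -29/10, C2 = -1/30.

y = -cos(3*t)/10 + 3*sin(3*t)/10 - 29*cos(3*t)*exp(2*t)/10 - exp(2*t)*sin(3*t)/30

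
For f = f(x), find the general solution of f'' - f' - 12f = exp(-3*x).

f = C1*exp(4*x) + C2*exp(-3*x) - x*exp(-3*x)/7

Characteristic equation r² - r - 12 = 0 factors as (r - 4)(r + 3) = 0, so r = 4, -3.
Hence f_h = C1*exp(4*x) + C2*exp(-3*x).
Since exp(-3*x) solves the homogeneous equation (r = -3 is a root of multiplicity 1), multiply the trial by x. Try f_p = A*x*exp(-3*x). Substituting into the equation and dividing by exp(-3*x) gives A = -1/7, so f_p = -x*exp(-3*x)/7.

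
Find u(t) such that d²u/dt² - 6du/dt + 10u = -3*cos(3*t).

Characteristic equation r² - 6r + 10 = 0 has discriminant (-6)² - 4·(10) = -4 < 0, so r = 3 ± i.
Hence u_h = C1*cos(t)*exp(3*t) + C2*exp(3*t)*sin(t).
Try u_p = A*cos(3*t) + B*sin(3*t). Substituting and equating the coefficients of cos(3t) and sin(3t) gives A = -3/325, B = 54/325, so u_p = -3*cos(3*t)/325 + 54*sin(3*t)/325.

u = -3*cos(3*t)/325 + 54*sin(3*t)/325 + C1*cos(t)*exp(3*t) + C2*exp(3*t)*sin(t)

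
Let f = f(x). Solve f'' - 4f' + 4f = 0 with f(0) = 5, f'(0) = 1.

f = 5*exp(2*x) - 9*x*exp(2*x)

Characteristic equation r² - 4r + 4 = 0 has discriminant (-4)² - 4·(4) = 0, so r = 2 is a repeated root.
Hence f_h = (C1 + C2*x)*exp(2*x).
Apply the initial conditions: f(0) = C1 = 5 and f'(0) = C2 + 2*C1 = 1. Solving gives C1 = 5, C2 = -9.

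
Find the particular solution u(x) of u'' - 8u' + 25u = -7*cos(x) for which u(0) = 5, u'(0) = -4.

u = -21*cos(x)/80 + 7*sin(x)/80 - 2011*exp(4*x)*sin(3*x)/240 + 421*cos(3*x)*exp(4*x)/80

Characteristic equation r² - 8r + 25 = 0 has discriminant (-8)² - 4·(25) = -36 < 0, so r = 4 ± 3i.
Hence u_h = C1*cos(3*x)*exp(4*x) + C2*exp(4*x)*sin(3*x).
Try u_p = A*cos(x) + B*sin(x). Substituting and equating the coefficients of cos(x) and sin(x) gives A = -21/80, B = 7/80, so u_p = -21*cos(x)/80 + 7*sin(x)/80.
General solution: u = -21*cos(x)/80 + 7*sin(x)/80 + C1*cos(3*x)*exp(4*x) + C2*exp(4*x)*sin(3*x).
Apply the initial conditions: u(0) = -21/80 + C1 = 5 and u'(0) = 7/80 + 3*C2 + 4*C1 = -4. Solving gives C1 = 421/80, C2 = -2011/240.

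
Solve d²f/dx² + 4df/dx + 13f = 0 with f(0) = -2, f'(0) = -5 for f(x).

Characteristic equation r² + 4r + 13 = 0 has discriminant (4)² - 4·(13) = -36 < 0, so r = -2 ± 3i.
Hence f_h = C1*cos(3*x)*exp(-2*x) + C2*exp(-2*x)*sin(3*x).
Apply the initial conditions: f(0) = C1 = -2 and f'(0) = -2*C1 + 3*C2 = -5. Solving gives C1 = -2, C2 = -3.

f = -3*exp(-2*x)*sin(3*x) - 2*cos(3*x)*exp(-2*x)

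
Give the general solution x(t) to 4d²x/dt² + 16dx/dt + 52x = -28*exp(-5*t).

Divide through by 4: x'' + 4x' + 13x = -7*exp(-5*t).
Characteristic equation r² + 4r + 13 = 0 has discriminant (4)² - 4·(13) = -36 < 0, so r = -2 ± 3i.
Hence x_h = C1*cos(3*t)*exp(-2*t) + C2*exp(-2*t)*sin(3*t).
Try x_p = A*exp(-5*t). Substituting into the equation and dividing by exp(-5*t) gives A = -7/18, so x_p = -7*exp(-5*t)/18.

x = -7*exp(-5*t)/18 + C1*cos(3*t)*exp(-2*t) + C2*exp(-2*t)*sin(3*t)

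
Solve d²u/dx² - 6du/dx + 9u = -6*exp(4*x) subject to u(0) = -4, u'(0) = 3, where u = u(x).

u = -6*exp(4*x) + 2*exp(3*x) + 21*x*exp(3*x)

Characteristic equation r² - 6r + 9 = 0 has discriminant (-6)² - 4·(9) = 0, so r = 3 is a repeated root.
Hence u_h = (C1 + C2*x)*exp(3*x).
Try u_p = A*exp(4*x). Substituting into the equation and dividing by exp(4*x) gives A = -6, so u_p = -6*exp(4*x).
General solution: u = -6*exp(4*x) + C1*exp(3*x) + C2*x*exp(3*x).
Apply the initial conditions: u(0) = -6 + C1 = -4 and u'(0) = -24 + C2 + 3*C1 = 3. Solving gives C1 = 2, C2 = 21.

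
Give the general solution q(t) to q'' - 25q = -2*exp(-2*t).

Characteristic equation r² - 25 = 0 factors as (r + 5)(r - 5) = 0, so r = -5, 5.
Hence q_h = C1*exp(-5*t) + C2*exp(5*t).
Try q_p = A*exp(-2*t). Substituting into the equation and dividing by exp(-2*t) gives A = 2/21, so q_p = 2*exp(-2*t)/21.

q = 2*exp(-2*t)/21 + C1*exp(-5*t) + C2*exp(5*t)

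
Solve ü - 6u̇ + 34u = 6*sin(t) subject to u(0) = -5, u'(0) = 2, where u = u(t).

u = 4*cos(t)/125 + 22*sin(t)/125 - 629*cos(5*t)*exp(3*t)/125 + 423*exp(3*t)*sin(5*t)/125

Characteristic equation r² - 6r + 34 = 0 has discriminant (-6)² - 4·(34) = -100 < 0, so r = 3 ± 5i.
Hence u_h = C1*cos(5*t)*exp(3*t) + C2*exp(3*t)*sin(5*t).
Try u_p = A*cos(t) + B*sin(t). Substituting and equating the coefficients of cos(t) and sin(t) gives A = 4/125, B = 22/125, so u_p = 4*cos(t)/125 + 22*sin(t)/125.
General solution: u = 4*cos(t)/125 + 22*sin(t)/125 + C1*cos(5*t)*exp(3*t) + C2*exp(3*t)*sin(5*t).
Apply the initial conditions: u(0) = 4/125 + C1 = -5 and u'(0) = 22/125 + 3*C1 + 5*C2 = 2. Solving gives C1 = -629/125, C2 = 423/125.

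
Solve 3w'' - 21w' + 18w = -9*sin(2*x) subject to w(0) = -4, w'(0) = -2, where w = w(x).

Divide through by 3: w'' - 7w' + 6w = -3*sin(2*x).
Characteristic equation r² - 7r + 6 = 0 factors as (r - 1)(r - 6) = 0, so r = 1, 6.
Hence w_h = C1*exp(x) + C2*exp(6*x).
Try w_p = A*cos(2*x) + B*sin(2*x). Substituting and equating the coefficients of cos(2x) and sin(2x) gives A = -21/100, B = -3/100, so w_p = -21*cos(2*x)/100 - 3*sin(2*x)/100.
General solution: w = -21*cos(2*x)/100 - 3*sin(2*x)/100 + C1*exp(x) + C2*exp(6*x).
Apply the initial conditions: w(0) = -21/100 + C1 + C2 = -4 and w'(0) = -3/50 + C1 + 6*C2 = -2. Solving gives C1 = -104/25, C2 = 37/100.

w = -104*exp(x)/25 - 21*cos(2*x)/100 - 3*sin(2*x)/100 + 37*exp(6*x)/100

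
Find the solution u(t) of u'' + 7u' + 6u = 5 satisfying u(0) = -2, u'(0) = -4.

Characteristic equation r² + 7r + 6 = 0 factors as (r + 1)(r + 6) = 0, so r = -1, -6.
Hence u_h = C1*exp(-t) + C2*exp(-6*t).
For the particular solution try u_p = A0. Substituting and matching coefficients of each power of t gives A0 = 5/6, so u_p = 5/6.
General solution: u = 5/6 + C1*exp(-t) + C2*exp(-6*t).
Apply the initial conditions: u(0) = 5/6 + C1 + C2 = -2 and u'(0) = -C1 - 6*C2 = -4. Solving gives C1 = -21/5, C2 = 41/30.

u = 5/6 - 21*exp(-t)/5 + 41*exp(-6*t)/30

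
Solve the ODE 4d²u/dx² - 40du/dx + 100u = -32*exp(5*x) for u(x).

u = C1*exp(5*x) - 4*x**2*exp(5*x) + C2*x*exp(5*x)

Divide through by 4: u'' - 10u' + 25u = -8*exp(5*x).
Characteristic equation r² - 10r + 25 = 0 has discriminant (-10)² - 4·(25) = 0, so r = 5 is a repeated root.
Hence u_h = (C1 + C2*x)*exp(5*x).
Since exp(5*x) solves the homogeneous equation (r = 5 is a root of multiplicity 2), multiply the trial by x^2. Try u_p = A*x^2*exp(5*x). Substituting into the equation and dividing by exp(5*x) gives A = -4, so u_p = -4*x^2*exp(5*x).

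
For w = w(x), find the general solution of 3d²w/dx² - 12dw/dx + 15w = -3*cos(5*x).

w = cos(5*x)/40 + sin(5*x)/40 + C1*cos(x)*exp(2*x) + C2*exp(2*x)*sin(x)

Divide through by 3: w'' - 4w' + 5w = -cos(5*x).
Characteristic equation r² - 4r + 5 = 0 has discriminant (-4)² - 4·(5) = -4 < 0, so r = 2 ± i.
Hence w_h = C1*cos(x)*exp(2*x) + C2*exp(2*x)*sin(x).
Try w_p = A*cos(5*x) + B*sin(5*x). Substituting and equating the coefficients of cos(5x) and sin(5x) gives A = 1/40, B = 1/40, so w_p = cos(5*x)/40 + sin(5*x)/40.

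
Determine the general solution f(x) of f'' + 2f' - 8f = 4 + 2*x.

Characteristic equation r² + 2r - 8 = 0 factors as (r - 2)(r + 4) = 0, so r = 2, -4.
Hence f_h = C1*exp(2*x) + C2*exp(-4*x).
For the particular solution try f_p = A0 + A1*x. Substituting and matching coefficients of each power of x gives A0 = -9/16, A1 = -1/4, so f_p = -9/16 - x/4.

f = -9/16 - x/4 + C1*exp(2*x) + C2*exp(-4*x)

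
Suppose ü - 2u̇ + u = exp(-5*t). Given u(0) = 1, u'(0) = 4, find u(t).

Characteristic equation r² - 2r + 1 = 0 has discriminant (-2)² - 4·(1) = 0, so r = 1 is a repeated root.
Hence u_h = (C1 + C2*t)*exp(t).
Try u_p = A*exp(-5*t). Substituting into the equation and dividing by exp(-5*t) gives A = 1/36, so u_p = exp(-5*t)/36.
General solution: u = exp(-5*t)/36 + C1*exp(t) + C2*t*exp(t).
Apply the initial conditions: u(0) = 1/36 + C1 = 1 and u'(0) = -5/36 + C1 + C2 = 4. Solving gives C1 = 35/36, C2 = 19/6.

u = exp(-5*t)/36 + 35*exp(t)/36 + 19*t*exp(t)/6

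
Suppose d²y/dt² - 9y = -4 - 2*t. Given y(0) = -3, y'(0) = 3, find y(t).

Characteristic equation r² - 9 = 0 factors as (r - 3)(r + 3) = 0, so r = 3, -3.
Hence y_h = C1*exp(3*t) + C2*exp(-3*t).
For the particular solution try y_p = A0 + A1*t. Substituting and matching coefficients of each power of t gives A0 = 4/9, A1 = 2/9, so y_p = 4/9 + 2*t/9.
General solution: y = 4/9 + 2*t/9 + C1*exp(3*t) + C2*exp(-3*t).
Apply the initial conditions: y(0) = 4/9 + C1 + C2 = -3 and y'(0) = 2/9 - 3*C2 + 3*C1 = 3. Solving gives C1 = -34/27, C2 = -59/27.

y = 4/9 - 59*exp(-3*t)/27 - 34*exp(3*t)/27 + 2*t/9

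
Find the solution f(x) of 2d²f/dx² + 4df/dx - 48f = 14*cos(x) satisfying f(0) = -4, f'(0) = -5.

Divide through by 2: f'' + 2f' - 24f = 7*cos(x).
Characteristic equation r² + 2r - 24 = 0 factors as (r + 6)(r - 4) = 0, so r = -6, 4.
Hence f_h = C1*exp(-6*x) + C2*exp(4*x).
Try f_p = A*cos(x) + B*sin(x). Substituting and equating the coefficients of cos(x) and sin(x) gives A = -175/629, B = 14/629, so f_p = -175*cos(x)/629 + 14*sin(x)/629.
General solution: f = -175*cos(x)/629 + 14*sin(x)/629 + C1*exp(-6*x) + C2*exp(4*x).
Apply the initial conditions: f(0) = -175/629 + C1 + C2 = -4 and f'(0) = 14/629 - 6*C1 + 4*C2 = -5. Solving gives C1 = -73/74, C2 = -93/34.

f = -175*cos(x)/629 - 93*exp(4*x)/34 - 73*exp(-6*x)/74 + 14*sin(x)/629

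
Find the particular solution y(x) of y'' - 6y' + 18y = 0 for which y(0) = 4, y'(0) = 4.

Characteristic equation r² - 6r + 18 = 0 has discriminant (-6)² - 4·(18) = -36 < 0, so r = 3 ± 3i.
Hence y_h = C1*cos(3*x)*exp(3*x) + C2*exp(3*x)*sin(3*x).
Apply the initial conditions: y(0) = C1 = 4 and y'(0) = 3*C1 + 3*C2 = 4. Solving gives C1 = 4, C2 = -8/3.

y = 4*cos(3*x)*exp(3*x) - 8*exp(3*x)*sin(3*x)/3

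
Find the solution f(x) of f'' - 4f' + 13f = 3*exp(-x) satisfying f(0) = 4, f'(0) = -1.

f = exp(-x)/6 - 17*exp(2*x)*sin(3*x)/6 + 23*cos(3*x)*exp(2*x)/6

Characteristic equation r² - 4r + 13 = 0 has discriminant (-4)² - 4·(13) = -36 < 0, so r = 2 ± 3i.
Hence f_h = C1*cos(3*x)*exp(2*x) + C2*exp(2*x)*sin(3*x).
Try f_p = A*exp(-x). Substituting into the equation and dividing by exp(-x) gives A = 1/6, so f_p = exp(-x)/6.
General solution: f = exp(-x)/6 + C1*cos(3*x)*exp(2*x) + C2*exp(2*x)*sin(3*x).
Apply the initial conditions: f(0) = 1/6 + C1 = 4 and f'(0) = -1/6 + 2*C1 + 3*C2 = -1. Solving gives C1 = 23/6, C2 = -17/6.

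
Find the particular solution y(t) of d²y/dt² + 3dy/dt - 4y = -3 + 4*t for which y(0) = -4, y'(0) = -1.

Characteristic equation r² + 3r - 4 = 0 factors as (r - 1)(r + 4) = 0, so r = 1, -4.
Hence y_h = C1*exp(t) + C2*exp(-4*t).
For the particular solution try y_p = A0 + A1*t. Substituting and matching coefficients of each power of t gives A0 = 0, A1 = -1, so y_p = -t.
General solution: y = -t + C1*exp(t) + C2*exp(-4*t).
Apply the initial conditions: y(0) = C1 + C2 = -4 and y'(0) = -1 + C1 - 4*C2 = -1. Solving gives C1 = -16/5, C2 = -4/5.

y = -t - 16*exp(t)/5 - 4*exp(-4*t)/5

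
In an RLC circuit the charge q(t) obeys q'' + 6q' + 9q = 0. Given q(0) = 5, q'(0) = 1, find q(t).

q = 5*exp(-3*t) + 16*t*exp(-3*t)

Characteristic equation r² + 6r + 9 = 0 has discriminant (6)² - 4·(9) = 0, so r = -3 is a repeated root.
Hence q_h = (C1 + C2*t)*exp(-3*t).
Apply the initial conditions: q(0) = C1 = 5 and q'(0) = C2 - 3*C1 = 1. Solving gives C1 = 5, C2 = 16.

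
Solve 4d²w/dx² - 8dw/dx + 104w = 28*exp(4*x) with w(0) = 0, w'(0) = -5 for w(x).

w = 7*exp(4*x)/34 - 191*exp(x)*sin(5*x)/170 - 7*cos(5*x)*exp(x)/34

Divide through by 4: w'' - 2w' + 26w = 7*exp(4*x).
Characteristic equation r² - 2r + 26 = 0 has discriminant (-2)² - 4·(26) = -100 < 0, so r = 1 ± 5i.
Hence w_h = C1*cos(5*x)*exp(x) + C2*exp(x)*sin(5*x).
Try w_p = A*exp(4*x). Substituting into the equation and dividing by exp(4*x) gives A = 7/34, so w_p = 7*exp(4*x)/34.
General solution: w = 7*exp(4*x)/34 + C1*cos(5*x)*exp(x) + C2*exp(x)*sin(5*x).
Apply the initial conditions: w(0) = 7/34 + C1 = 0 and w'(0) = 14/17 + C1 + 5*C2 = -5. Solving gives C1 = -7/34, C2 = -191/170.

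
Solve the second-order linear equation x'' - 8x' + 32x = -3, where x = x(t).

x = -3/32 + C1*cos(4*t)*exp(4*t) + C2*exp(4*t)*sin(4*t)

Characteristic equation r² - 8r + 32 = 0 has discriminant (-8)² - 4·(32) = -64 < 0, so r = 4 ± 4i.
Hence x_h = C1*cos(4*t)*exp(4*t) + C2*exp(4*t)*sin(4*t).
For the particular solution try x_p = A0. Substituting and matching coefficients of each power of t gives A0 = -3/32, so x_p = -3/32.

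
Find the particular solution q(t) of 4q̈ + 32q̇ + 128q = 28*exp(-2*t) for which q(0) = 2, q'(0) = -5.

Divide through by 4: q'' + 8q' + 32q = 7*exp(-2*t).
Characteristic equation r² + 8r + 32 = 0 has discriminant (8)² - 4·(32) = -64 < 0, so r = -4 ± 4i.
Hence q_h = C1*cos(4*t)*exp(-4*t) + C2*exp(-4*t)*sin(4*t).
Try q_p = A*exp(-2*t). Substituting into the equation and dividing by exp(-2*t) gives A = 7/20, so q_p = 7*exp(-2*t)/20.
General solution: q = 7*exp(-2*t)/20 + C1*cos(4*t)*exp(-4*t) + C2*exp(-4*t)*sin(4*t).
Apply the initial conditions: q(0) = 7/20 + C1 = 2 and q'(0) = -7/10 - 4*C1 + 4*C2 = -5. Solving gives C1 = 33/20, C2 = 23/40.

q = 7*exp(-2*t)/20 + 23*exp(-4*t)*sin(4*t)/40 + 33*cos(4*t)*exp(-4*t)/20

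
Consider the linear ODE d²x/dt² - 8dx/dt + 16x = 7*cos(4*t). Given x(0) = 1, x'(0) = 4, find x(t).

Characteristic equation r² - 8r + 16 = 0 has discriminant (-8)² - 4·(16) = 0, so r = 4 is a repeated root.
Hence x_h = (C1 + C2*t)*exp(4*t).
Try x_p = A*cos(4*t) + B*sin(4*t). Substituting and equating the coefficients of cos(4t) and sin(4t) gives A = 0, B = -7/32, so x_p = -7*sin(4*t)/32.
General solution: x = -7*sin(4*t)/32 + C1*exp(4*t) + C2*t*exp(4*t).
Apply the initial conditions: x(0) = C1 = 1 and x'(0) = -7/8 + C2 + 4*C1 = 4. Solving gives C1 = 1, C2 = 7/8.

x = -7*sin(4*t)/32 + 7*t*exp(4*t)/8 + exp(4*t)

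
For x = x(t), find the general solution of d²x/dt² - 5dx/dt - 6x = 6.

Characteristic equation r² - 5r - 6 = 0 factors as (r + 1)(r - 6) = 0, so r = -1, 6.
Hence x_h = C1*exp(-t) + C2*exp(6*t).
For the particular solution try x_p = A0. Substituting and matching coefficients of each power of t gives A0 = -1, so x_p = -1.

x = -1 + C1*exp(-t) + C2*exp(6*t)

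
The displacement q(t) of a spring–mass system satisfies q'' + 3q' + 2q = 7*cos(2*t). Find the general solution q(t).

Characteristic equation r² + 3r + 2 = 0 factors as (r + 2)(r + 1) = 0, so r = -2, -1.
Hence q_h = C1*exp(-2*t) + C2*exp(-t).
Try q_p = A*cos(2*t) + B*sin(2*t). Substituting and equating the coefficients of cos(2t) and sin(2t) gives A = -7/20, B = 21/20, so q_p = -7*cos(2*t)/20 + 21*sin(2*t)/20.

q = -7*cos(2*t)/20 + 21*sin(2*t)/20 + C1*exp(-2*t) + C2*exp(-t)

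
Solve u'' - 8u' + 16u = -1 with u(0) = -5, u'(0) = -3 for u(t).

u = -1/16 - 79*exp(4*t)/16 + 67*t*exp(4*t)/4

Characteristic equation r² - 8r + 16 = 0 has discriminant (-8)² - 4·(16) = 0, so r = 4 is a repeated root.
Hence u_h = (C1 + C2*t)*exp(4*t).
For the particular solution try u_p = A0. Substituting and matching coefficients of each power of t gives A0 = -1/16, so u_p = -1/16.
General solution: u = -1/16 + C1*exp(4*t) + C2*t*exp(4*t).
Apply the initial conditions: u(0) = -1/16 + C1 = -5 and u'(0) = C2 + 4*C1 = -3. Solving gives C1 = -79/16, C2 = 67/4.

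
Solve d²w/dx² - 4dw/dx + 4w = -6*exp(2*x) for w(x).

w = C1*exp(2*x) - 3*x**2*exp(2*x) + C2*x*exp(2*x)

Characteristic equation r² - 4r + 4 = 0 has discriminant (-4)² - 4·(4) = 0, so r = 2 is a repeated root.
Hence w_h = (C1 + C2*x)*exp(2*x).
Since exp(2*x) solves the homogeneous equation (r = 2 is a root of multiplicity 2), multiply the trial by x^2. Try w_p = A*x^2*exp(2*x). Substituting into the equation and dividing by exp(2*x) gives A = -3, so w_p = -3*x^2*exp(2*x).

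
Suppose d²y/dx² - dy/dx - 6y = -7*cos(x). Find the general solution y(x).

Characteristic equation r² - r - 6 = 0 factors as (r + 2)(r - 3) = 0, so r = -2, 3.
Hence y_h = C1*exp(-2*x) + C2*exp(3*x).
Try y_p = A*cos(x) + B*sin(x). Substituting and equating the coefficients of cos(x) and sin(x) gives A = 49/50, B = 7/50, so y_p = 7*sin(x)/50 + 49*cos(x)/50.

y = 7*sin(x)/50 + 49*cos(x)/50 + C1*exp(-2*x) + C2*exp(3*x)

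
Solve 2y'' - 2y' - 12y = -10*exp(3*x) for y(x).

y = C1*exp(3*x) + C2*exp(-2*x) - x*exp(3*x)

Divide through by 2: y'' - y' - 6y = -5*exp(3*x).
Characteristic equation r² - r - 6 = 0 factors as (r - 3)(r + 2) = 0, so r = 3, -2.
Hence y_h = C1*exp(3*x) + C2*exp(-2*x).
Since exp(3*x) solves the homogeneous equation (r = 3 is a root of multiplicity 1), multiply the trial by x. Try y_p = A*x*exp(3*x). Substituting into the equation and dividing by exp(3*x) gives A = -1, so y_p = -x*exp(3*x).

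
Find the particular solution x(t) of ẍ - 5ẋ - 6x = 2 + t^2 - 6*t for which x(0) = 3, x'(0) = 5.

Characteristic equation r² - 5r - 6 = 0 factors as (r + 1)(r - 6) = 0, so r = -1, 6.
Hence x_h = C1*exp(-t) + C2*exp(6*t).
For the particular solution try x_p = A0 + A1*t + A2*t^2. Substituting and matching coefficients of each power of t gives A0 = -157/108, A1 = 23/18, A2 = -1/6, so x_p = -157/108 - t^2/6 + 23*t/18.
General solution: x = -157/108 - t^2/6 + 23*t/18 + C1*exp(-t) + C2*exp(6*t).
Apply the initial conditions: x(0) = -157/108 + C1 + C2 = 3 and x'(0) = 23/18 - C1 + 6*C2 = 5. Solving gives C1 = 23/7, C2 = 883/756.

x = -157/108 - t**2/6 + 23*exp(-t)/7 + 23*t/18 + 883*exp(6*t)/756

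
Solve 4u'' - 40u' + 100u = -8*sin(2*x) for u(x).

Divide through by 4: u'' - 10u' + 25u = -2*sin(2*x).
Characteristic equation r² - 10r + 25 = 0 has discriminant (-10)² - 4·(25) = 0, so r = 5 is a repeated root.
Hence u_h = (C1 + C2*x)*exp(5*x).
Try u_p = A*cos(2*x) + B*sin(2*x). Substituting and equating the coefficients of cos(2x) and sin(2x) gives A = -40/841, B = -42/841, so u_p = -42*sin(2*x)/841 - 40*cos(2*x)/841.

u = -42*sin(2*x)/841 - 40*cos(2*x)/841 + C1*exp(5*x) + C2*x*exp(5*x)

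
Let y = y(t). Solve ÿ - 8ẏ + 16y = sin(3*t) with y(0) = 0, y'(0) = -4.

Characteristic equation r² - 8r + 16 = 0 has discriminant (-8)² - 4·(16) = 0, so r = 4 is a repeated root.
Hence y_h = (C1 + C2*t)*exp(4*t).
Try y_p = A*cos(3*t) + B*sin(3*t). Substituting and equating the coefficients of cos(3t) and sin(3t) gives A = 24/625, B = 7/625, so y_p = 7*sin(3*t)/625 + 24*cos(3*t)/625.
General solution: y = 7*sin(3*t)/625 + 24*cos(3*t)/625 + C1*exp(4*t) + C2*t*exp(4*t).
Apply the initial conditions: y(0) = 24/625 + C1 = 0 and y'(0) = 21/625 + C2 + 4*C1 = -4. Solving gives C1 = -24/625, C2 = -97/25.

y = -24*exp(4*t)/625 + 7*sin(3*t)/625 + 24*cos(3*t)/625 - 97*t*exp(4*t)/25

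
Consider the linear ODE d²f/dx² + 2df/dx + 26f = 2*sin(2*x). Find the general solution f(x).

Characteristic equation r² + 2r + 26 = 0 has discriminant (2)² - 4·(26) = -100 < 0, so r = -1 ± 5i.
Hence f_h = C1*cos(5*x)*exp(-x) + C2*exp(-x)*sin(5*x).
Try f_p = A*cos(2*x) + B*sin(2*x). Substituting and equating the coefficients of cos(2x) and sin(2x) gives A = -2/125, B = 11/125, so f_p = -2*cos(2*x)/125 + 11*sin(2*x)/125.

f = -2*cos(2*x)/125 + 11*sin(2*x)/125 + C1*cos(5*x)*exp(-x) + C2*exp(-x)*sin(5*x)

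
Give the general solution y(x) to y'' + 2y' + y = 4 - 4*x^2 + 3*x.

y = -26 - 4*x**2 + 19*x + C1*exp(-x) + C2*x*exp(-x)

Characteristic equation r² + 2r + 1 = 0 has discriminant (2)² - 4·(1) = 0, so r = -1 is a repeated root.
Hence y_h = (C1 + C2*x)*exp(-x).
For the particular solution try y_p = A0 + A1*x + A2*x^2. Substituting and matching coefficients of each power of x gives A0 = -26, A1 = 19, A2 = -4, so y_p = -26 - 4*x^2 + 19*x.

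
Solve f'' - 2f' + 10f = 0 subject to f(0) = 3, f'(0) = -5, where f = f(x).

Characteristic equation r² - 2r + 10 = 0 has discriminant (-2)² - 4·(10) = -36 < 0, so r = 1 ± 3i.
Hence f_h = C1*cos(3*x)*exp(x) + C2*exp(x)*sin(3*x).
Apply the initial conditions: f(0) = C1 = 3 and f'(0) = C1 + 3*C2 = -5. Solving gives C1 = 3, C2 = -8/3.

f = 3*cos(3*x)*exp(x) - 8*exp(x)*sin(3*x)/3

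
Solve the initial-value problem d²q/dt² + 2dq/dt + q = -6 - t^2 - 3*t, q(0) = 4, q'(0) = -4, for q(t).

q = -6 + t - t**2 + 10*exp(-t) + 5*t*exp(-t)

Characteristic equation r² + 2r + 1 = 0 has discriminant (2)² - 4·(1) = 0, so r = -1 is a repeated root.
Hence q_h = (C1 + C2*t)*exp(-t).
For the particular solution try q_p = A0 + A1*t + A2*t^2. Substituting and matching coefficients of each power of t gives A0 = -6, A1 = 1, A2 = -1, so q_p = -6 + t - t^2.
General solution: q = -6 + t - t^2 + C1*exp(-t) + C2*t*exp(-t).
Apply the initial conditions: q(0) = -6 + C1 = 4 and q'(0) = 1 + C2 - C1 = -4. Solving gives C1 = 10, C2 = 5.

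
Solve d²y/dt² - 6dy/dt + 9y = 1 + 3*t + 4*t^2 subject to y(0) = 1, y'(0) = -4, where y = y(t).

Characteristic equation r² - 6r + 9 = 0 has discriminant (-6)² - 4·(9) = 0, so r = 3 is a repeated root.
Hence y_h = (C1 + C2*t)*exp(3*t).
For the particular solution try y_p = A0 + A1*t + A2*t^2. Substituting and matching coefficients of each power of t gives A0 = 17/27, A1 = 25/27, A2 = 4/9, so y_p = 17/27 + 4*t^2/9 + 25*t/27.
General solution: y = 17/27 + 4*t^2/9 + 25*t/27 + C1*exp(3*t) + C2*t*exp(3*t).
Apply the initial conditions: y(0) = 17/27 + C1 = 1 and y'(0) = 25/27 + C2 + 3*C1 = -4. Solving gives C1 = 10/27, C2 = -163/27.

y = 17/27 + 4*t**2/9 + 10*exp(3*t)/27 + 25*t/27 - 163*t*exp(3*t)/27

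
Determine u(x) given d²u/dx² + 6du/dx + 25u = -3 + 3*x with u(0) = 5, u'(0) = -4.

u = -93/625 + 3*x/25 + 3218*cos(4*x)*exp(-3*x)/625 + 7079*exp(-3*x)*sin(4*x)/2500

Characteristic equation r² + 6r + 25 = 0 has discriminant (6)² - 4·(25) = -64 < 0, so r = -3 ± 4i.
Hence u_h = C1*cos(4*x)*exp(-3*x) + C2*exp(-3*x)*sin(4*x).
For the particular solution try u_p = A0 + A1*x. Substituting and matching coefficients of each power of x gives A0 = -93/625, A1 = 3/25, so u_p = -93/625 + 3*x/25.
General solution: u = -93/625 + 3*x/25 + C1*cos(4*x)*exp(-3*x) + C2*exp(-3*x)*sin(4*x).
Apply the initial conditions: u(0) = -93/625 + C1 = 5 and u'(0) = 3/25 - 3*C1 + 4*C2 = -4. Solving gives C1 = 3218/625, C2 = 7079/2500.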